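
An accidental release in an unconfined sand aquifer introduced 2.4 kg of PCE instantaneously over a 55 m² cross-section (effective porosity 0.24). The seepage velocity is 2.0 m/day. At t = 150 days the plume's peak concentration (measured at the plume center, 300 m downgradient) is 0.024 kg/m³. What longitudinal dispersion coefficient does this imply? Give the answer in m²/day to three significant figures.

0.0304 m²/day

At the plume center C_max = M/(n_e·A·√(4πDt)), so D = M²/(4πt·(n_e·A·C_max)²).
n_e·A·C_max = 0.24 × 55 × 0.024 = 0.3168 kg/m.
D = 2.4²/(4π × 150 × 0.3168²) = 0.0304 m²/day.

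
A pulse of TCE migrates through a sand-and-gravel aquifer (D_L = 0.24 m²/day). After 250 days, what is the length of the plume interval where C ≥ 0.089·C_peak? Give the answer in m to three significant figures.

48.2 m

The plume is Gaussian with σ = √(2Dt) = √(2 × 0.24 × 250) = 10.95 m.
C/C_peak = exp(−Δx²/(2σ²)) = 0.089 ⇒ Δx = σ·√(−2 ln 0.089) = 10.95 × 2.200 = 24.09 m.
Width = 2Δx = 48.2 m.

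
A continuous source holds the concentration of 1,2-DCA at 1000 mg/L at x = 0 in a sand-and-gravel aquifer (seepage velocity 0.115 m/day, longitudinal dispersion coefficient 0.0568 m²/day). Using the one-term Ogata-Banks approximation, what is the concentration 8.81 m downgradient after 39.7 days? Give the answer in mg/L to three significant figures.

22.8 mg/L

For a continuous step input, C/C₀ ≈ ½·erfc((x−vt)/(2√(Dt))).
vt = 0.115 × 39.7 = 4.5655 m and 2√(Dt) = 2√(0.0568 × 39.7) = 3.003 m.
Argument (x−vt)/(2√(Dt)) = (8.81 − 4.5655)/3.003 = 1.413; ½·erfc(1.413) = 0.02284.
C = 1000 × 0.02284 = 22.8 mg/L.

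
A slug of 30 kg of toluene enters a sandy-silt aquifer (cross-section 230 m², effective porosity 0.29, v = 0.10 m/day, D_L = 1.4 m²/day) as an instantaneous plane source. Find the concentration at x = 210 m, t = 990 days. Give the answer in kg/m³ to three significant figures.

0.000369 kg/m³

For an instantaneous plane source, C(x,t) = M/(n_e·A·√(4πDt)) · exp(−(x−vt)²/(4Dt)), with n_e·A the pore (flow) area.
Plume center vt = 0.10 × 990 = 99 m, so the well at 210 m is 111 m downgradient of the peak.
√(4πDt) = 132.0 m, giving peak height M/(n_e·A·√(4πDt)) = 30/(0.29 × 230 × 132.0) = 0.003407 kg/m³.
(x−vt)²/(4Dt) = (111)²/(4 × 1.4 × 990) = 2.222; exp(−2.222) = 0.1084.
C = 0.003407 × 0.1084 = 0.000369 kg/m³.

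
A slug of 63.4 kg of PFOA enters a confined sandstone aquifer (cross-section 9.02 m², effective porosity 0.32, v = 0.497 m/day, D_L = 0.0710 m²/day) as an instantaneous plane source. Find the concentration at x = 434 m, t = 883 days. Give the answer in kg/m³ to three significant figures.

0.712 kg/m³

For an instantaneous plane source, C(x,t) = M/(n_e·A·√(4πDt)) · exp(−(x−vt)²/(4Dt)), with n_e·A the pore (flow) area.
Plume center vt = 0.497 × 883 = 438.851 m, so the well at 434 m is 4.851 m upgradient of the peak.
√(4πDt) = 28.07 m, giving peak height M/(n_e·A·√(4πDt)) = 63.4/(0.32 × 9.02 × 28.07) = 0.7825 kg/m³.
(x−vt)²/(4Dt) = (-4.851)²/(4 × 0.0710 × 883) = 0.09384; exp(−0.09384) = 0.9104.
C = 0.7825 × 0.9104 = 0.712 kg/m³.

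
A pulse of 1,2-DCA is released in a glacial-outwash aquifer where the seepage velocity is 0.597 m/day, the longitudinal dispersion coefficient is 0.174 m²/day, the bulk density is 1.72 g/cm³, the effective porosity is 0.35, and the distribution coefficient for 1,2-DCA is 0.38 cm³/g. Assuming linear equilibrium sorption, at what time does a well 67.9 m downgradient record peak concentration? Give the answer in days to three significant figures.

325 days

Retardation factor R = 1 + ρ_b·K_d/n = 1 + 1.72 × 0.38/0.35 = 2.867.
Sorption retards both mechanisms: v_R = v/R = 0.2082 m/day, D_R = D/R = 0.06069 m²/day.
Peak time from v_R²t² + 2D_R t − x² = 0: t = (√(D_R² + v_R²x²) − D_R)/v_R².
√(D_R² + v_R²x²) = √(0.06069² + 0.2082² × 67.9²) = 14.14; v_R² = 0.04335.
t = (14.14 − 0.06069)/0.04335 = 325 days.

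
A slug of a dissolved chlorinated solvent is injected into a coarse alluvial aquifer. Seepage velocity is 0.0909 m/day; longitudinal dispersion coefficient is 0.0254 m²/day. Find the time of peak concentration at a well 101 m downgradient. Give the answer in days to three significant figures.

1110 days

For the 1D instantaneous-source solution, setting ∂C/∂t = 0 at fixed x gives v²t² + 2Dt − x² = 0, so t = (√(D² + v²x²) − D)/v².
√(D² + v²x²) = √(0.0254² + 0.0909² × 101²) = 9.181; v² = 0.00826281.
t = (9.181 − 0.0254)/0.00826281 = 1110 days (vs. the pure-advection estimate x/v = 1110 d).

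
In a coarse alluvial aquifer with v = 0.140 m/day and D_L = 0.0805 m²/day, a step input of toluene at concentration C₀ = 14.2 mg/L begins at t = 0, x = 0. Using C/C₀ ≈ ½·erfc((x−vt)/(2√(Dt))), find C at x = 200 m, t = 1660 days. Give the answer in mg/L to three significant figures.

For a continuous step input, C/C₀ ≈ ½·erfc((x−vt)/(2√(Dt))).
vt = 0.140 × 1660 = 232.4 m and 2√(Dt) = 2√(0.0805 × 1660) = 23.12 m.
Argument (x−vt)/(2√(Dt)) = (200 − 232.4)/23.12 = -1.401; ½·erfc(-1.401) = 0.9762.
C = 14.2 × 0.9762 = 13.9 mg/L.

13.9 mg/L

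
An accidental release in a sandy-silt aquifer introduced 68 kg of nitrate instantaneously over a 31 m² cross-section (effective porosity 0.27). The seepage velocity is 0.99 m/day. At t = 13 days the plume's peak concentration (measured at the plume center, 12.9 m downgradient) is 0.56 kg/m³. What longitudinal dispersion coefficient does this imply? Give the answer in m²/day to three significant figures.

1.29 m²/day

At the plume center C_max = M/(n_e·A·√(4πDt)), so D = M²/(4πt·(n_e·A·C_max)²).
n_e·A·C_max = 0.27 × 31 × 0.56 = 4.687 kg/m.
D = 68²/(4π × 13 × 4.687²) = 1.29 m²/day.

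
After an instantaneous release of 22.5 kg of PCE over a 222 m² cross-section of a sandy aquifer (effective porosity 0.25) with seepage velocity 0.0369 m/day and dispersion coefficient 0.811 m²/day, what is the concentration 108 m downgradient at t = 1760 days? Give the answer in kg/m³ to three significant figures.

For an instantaneous plane source, C(x,t) = M/(n_e·A·√(4πDt)) · exp(−(x−vt)²/(4Dt)), with n_e·A the pore (flow) area.
Plume center vt = 0.0369 × 1760 = 64.944 m, so the well at 108 m is 43.056 m downgradient of the peak.
√(4πDt) = 133.9 m, giving peak height M/(n_e·A·√(4πDt)) = 22.5/(0.25 × 222 × 133.9) = 0.003028 kg/m³.
(x−vt)²/(4Dt) = (43.056)²/(4 × 0.811 × 1760) = 0.3247; exp(−0.3247) = 0.7227.
C = 0.003028 × 0.7227 = 0.00219 kg/m³.

0.00219 kg/m³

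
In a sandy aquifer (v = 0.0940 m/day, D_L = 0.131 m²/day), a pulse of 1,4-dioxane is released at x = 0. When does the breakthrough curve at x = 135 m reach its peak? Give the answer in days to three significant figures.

1420 days

For the 1D instantaneous-source solution, setting ∂C/∂t = 0 at fixed x gives v²t² + 2Dt − x² = 0, so t = (√(D² + v²x²) − D)/v².
√(D² + v²x²) = √(0.131² + 0.0940² × 135²) = 12.69; v² = 0.008836.
t = (12.69 − 0.131)/0.008836 = 1420 days (vs. the pure-advection estimate x/v = 1440 d).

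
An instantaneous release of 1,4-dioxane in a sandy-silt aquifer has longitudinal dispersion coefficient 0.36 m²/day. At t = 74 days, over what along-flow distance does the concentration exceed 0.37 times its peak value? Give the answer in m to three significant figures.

The plume is Gaussian with σ = √(2Dt) = √(2 × 0.36 × 74) = 7.299 m.
C/C_peak = exp(−Δx²/(2σ²)) = 0.37 ⇒ Δx = σ·√(−2 ln 0.37) = 7.299 × 1.410 = 10.29 m.
Width = 2Δx = 20.6 m.

20.6 m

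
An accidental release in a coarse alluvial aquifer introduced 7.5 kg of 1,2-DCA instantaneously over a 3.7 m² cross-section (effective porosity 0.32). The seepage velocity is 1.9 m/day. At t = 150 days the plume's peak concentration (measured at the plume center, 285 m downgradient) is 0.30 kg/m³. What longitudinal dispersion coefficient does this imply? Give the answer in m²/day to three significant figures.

At the plume center C_max = M/(n_e·A·√(4πDt)), so D = M²/(4πt·(n_e·A·C_max)²).
n_e·A·C_max = 0.32 × 3.7 × 0.30 = 0.3552 kg/m.
D = 7.5²/(4π × 150 × 0.3552²) = 0.237 m²/day.

0.237 m²/day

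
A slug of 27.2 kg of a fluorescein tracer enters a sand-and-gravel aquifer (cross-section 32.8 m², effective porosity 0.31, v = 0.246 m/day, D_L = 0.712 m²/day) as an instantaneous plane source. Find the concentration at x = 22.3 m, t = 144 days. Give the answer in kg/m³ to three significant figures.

For an instantaneous plane source, C(x,t) = M/(n_e·A·√(4πDt)) · exp(−(x−vt)²/(4Dt)), with n_e·A the pore (flow) area.
Plume center vt = 0.246 × 144 = 35.424 m, so the well at 22.3 m is 13.124 m upgradient of the peak.
√(4πDt) = 35.89 m, giving peak height M/(n_e·A·√(4πDt)) = 27.2/(0.31 × 32.8 × 35.89) = 0.07453 kg/m³.
(x−vt)²/(4Dt) = (-13.124)²/(4 × 0.712 × 144) = 0.4200; exp(−0.4200) = 0.6570.
C = 0.07453 × 0.6570 = 0.0490 kg/m³.

0.0490 kg/m³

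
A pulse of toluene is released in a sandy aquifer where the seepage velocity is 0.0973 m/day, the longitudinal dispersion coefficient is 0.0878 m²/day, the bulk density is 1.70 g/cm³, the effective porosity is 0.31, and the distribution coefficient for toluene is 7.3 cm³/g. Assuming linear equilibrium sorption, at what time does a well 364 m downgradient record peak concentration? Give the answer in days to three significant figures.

Retardation factor R = 1 + ρ_b·K_d/n = 1 + 1.70 × 7.3/0.31 = 41.03.
Sorption retards both mechanisms: v_R = v/R = 0.002371 m/day, D_R = D/R = 0.002140 m²/day.
Peak time from v_R²t² + 2D_R t − x² = 0: t = (√(D_R² + v_R²x²) − D_R)/v_R².
√(D_R² + v_R²x²) = √(0.002140² + 0.002371² × 364²) = 0.8630; v_R² = 5.622e-06.
t = (0.8630 − 0.002140)/5.622e-06 = 153000 days.

153000 days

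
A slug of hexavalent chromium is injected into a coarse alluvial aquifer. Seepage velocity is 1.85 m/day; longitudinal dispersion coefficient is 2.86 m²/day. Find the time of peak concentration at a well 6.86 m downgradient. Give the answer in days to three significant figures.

2.97 days

For the 1D instantaneous-source solution, setting ∂C/∂t = 0 at fixed x gives v²t² + 2Dt − x² = 0, so t = (√(D² + v²x²) − D)/v².
√(D² + v²x²) = √(2.86² + 1.85² × 6.86²) = 13.01; v² = 3.4225.
t = (13.01 − 2.86)/3.4225 = 2.97 days (vs. the pure-advection estimate x/v = 3.71 d).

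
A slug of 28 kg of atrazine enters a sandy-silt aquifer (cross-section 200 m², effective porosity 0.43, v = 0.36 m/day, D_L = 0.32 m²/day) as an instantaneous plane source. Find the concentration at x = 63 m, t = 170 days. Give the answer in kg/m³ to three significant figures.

0.0123 kg/m³

For an instantaneous plane source, C(x,t) = M/(n_e·A·√(4πDt)) · exp(−(x−vt)²/(4Dt)), with n_e·A the pore (flow) area.
Plume center vt = 0.36 × 170 = 61.2 m, so the well at 63 m is 1.8 m downgradient of the peak.
√(4πDt) = 26.15 m, giving peak height M/(n_e·A·√(4πDt)) = 28/(0.43 × 200 × 26.15) = 0.01245 kg/m³.
(x−vt)²/(4Dt) = (1.8)²/(4 × 0.32 × 170) = 0.01489; exp(−0.01489) = 0.9852.
C = 0.01245 × 0.9852 = 0.0123 kg/m³.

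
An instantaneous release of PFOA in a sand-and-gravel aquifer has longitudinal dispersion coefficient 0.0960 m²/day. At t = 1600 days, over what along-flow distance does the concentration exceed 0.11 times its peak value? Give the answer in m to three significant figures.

The plume is Gaussian with σ = √(2Dt) = √(2 × 0.0960 × 1600) = 17.53 m.
C/C_peak = exp(−Δx²/(2σ²)) = 0.11 ⇒ Δx = σ·√(−2 ln 0.11) = 17.53 × 2.101 = 36.83 m.
Width = 2Δx = 73.7 m.

73.7 m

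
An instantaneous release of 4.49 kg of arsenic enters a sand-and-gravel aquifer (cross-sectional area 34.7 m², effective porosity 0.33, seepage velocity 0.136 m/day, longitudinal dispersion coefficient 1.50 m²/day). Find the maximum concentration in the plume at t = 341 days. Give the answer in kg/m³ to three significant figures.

The peak of an instantaneous 1D plume sits at x = vt; there the Gaussian factor is 1 and C_max = M/(n_e·A·√(4πDt)), where n_e·A is the pore area the mass is dissolved in.
√(4πDt) = √(4π × 1.50 × 341) = 80.17 m, so C_max = 4.49/(0.33 × 34.7 × 80.17) = 0.00489 kg/m³.

0.00489 kg/m³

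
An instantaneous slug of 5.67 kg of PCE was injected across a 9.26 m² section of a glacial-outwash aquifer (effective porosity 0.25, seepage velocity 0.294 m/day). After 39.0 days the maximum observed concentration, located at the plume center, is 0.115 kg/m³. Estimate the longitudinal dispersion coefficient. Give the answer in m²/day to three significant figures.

At the plume center C_max = M/(n_e·A·√(4πDt)), so D = M²/(4πt·(n_e·A·C_max)²).
n_e·A·C_max = 0.25 × 9.26 × 0.115 = 0.2662 kg/m.
D = 5.67²/(4π × 39.0 × 0.2662²) = 0.926 m²/day.

0.926 m²/day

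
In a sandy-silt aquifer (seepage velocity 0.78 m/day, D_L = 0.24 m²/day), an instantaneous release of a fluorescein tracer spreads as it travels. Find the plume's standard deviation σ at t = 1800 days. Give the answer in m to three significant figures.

Dispersive spreading gives a Gaussian with σ² = 2Dt; advection only shifts the center.
σ = √(2 × 0.24 × 1800) = 29.4 m.

29.4 m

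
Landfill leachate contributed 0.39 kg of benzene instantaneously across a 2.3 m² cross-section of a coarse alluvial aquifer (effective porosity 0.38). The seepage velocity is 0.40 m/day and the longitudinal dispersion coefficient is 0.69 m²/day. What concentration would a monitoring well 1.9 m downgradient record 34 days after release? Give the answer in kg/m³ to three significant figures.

0.00604 kg/m³

For an instantaneous plane source, C(x,t) = M/(n_e·A·√(4πDt)) · exp(−(x−vt)²/(4Dt)), with n_e·A the pore (flow) area.
Plume center vt = 0.40 × 34 = 13.6 m, so the well at 1.9 m is 11.7 m upgradient of the peak.
√(4πDt) = 17.17 m, giving peak height M/(n_e·A·√(4πDt)) = 0.39/(0.38 × 2.3 × 17.17) = 0.02599 kg/m³.
(x−vt)²/(4Dt) = (-11.7)²/(4 × 0.69 × 34) = 1.459; exp(−1.459) = 0.2325.
C = 0.02599 × 0.2325 = 0.00604 kg/m³.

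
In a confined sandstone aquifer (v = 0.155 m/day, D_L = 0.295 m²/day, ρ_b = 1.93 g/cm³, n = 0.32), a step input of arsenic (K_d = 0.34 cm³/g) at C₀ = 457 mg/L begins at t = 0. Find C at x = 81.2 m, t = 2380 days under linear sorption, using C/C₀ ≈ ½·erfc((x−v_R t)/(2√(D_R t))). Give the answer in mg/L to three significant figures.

442 mg/L

Retardation factor R = 1 + ρ_b·K_d/n = 1 + 1.93 × 0.34/0.32 = 3.051.
Sorption retards both mechanisms: v_R = v/R = 0.05080 m/day, D_R = D/R = 0.09669 m²/day.
v_R·t = 0.05080 × 2380 = 120.904 m; 2√(D_R t) = 30.34 m; argument = (81.2 − 120.904)/30.34 = -1.309.
C = C₀ × ½·erfc(-1.309) = 457 × 0.9679 = 442 mg/L.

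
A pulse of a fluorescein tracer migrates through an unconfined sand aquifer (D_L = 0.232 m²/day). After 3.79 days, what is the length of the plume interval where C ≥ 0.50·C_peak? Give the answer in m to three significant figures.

The plume is Gaussian with σ = √(2Dt) = √(2 × 0.232 × 3.79) = 1.326 m.
C/C_peak = exp(−Δx²/(2σ²)) = 0.50 ⇒ Δx = σ·√(−2 ln 0.50) = 1.326 × 1.177 = 1.561 m.
Width = 2Δx = 3.12 m.

3.12 m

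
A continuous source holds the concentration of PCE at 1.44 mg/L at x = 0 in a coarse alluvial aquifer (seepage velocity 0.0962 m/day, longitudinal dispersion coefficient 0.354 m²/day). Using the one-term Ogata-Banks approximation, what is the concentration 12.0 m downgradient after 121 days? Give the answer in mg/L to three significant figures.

For a continuous step input, C/C₀ ≈ ½·erfc((x−vt)/(2√(Dt))).
vt = 0.0962 × 121 = 11.6402 m and 2√(Dt) = 2√(0.354 × 121) = 13.09 m.
Argument (x−vt)/(2√(Dt)) = (12.0 − 11.6402)/13.09 = 0.02749; ½·erfc(0.02749) = 0.4845.
C = 1.44 × 0.4845 = 0.698 mg/L.

0.698 mg/L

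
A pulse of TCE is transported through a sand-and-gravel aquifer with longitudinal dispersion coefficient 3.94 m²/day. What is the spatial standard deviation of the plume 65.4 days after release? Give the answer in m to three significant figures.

Dispersive spreading gives a Gaussian with σ² = 2Dt; advection only shifts the center.
σ = √(2 × 3.94 × 65.4) = 22.7 m.

22.7 m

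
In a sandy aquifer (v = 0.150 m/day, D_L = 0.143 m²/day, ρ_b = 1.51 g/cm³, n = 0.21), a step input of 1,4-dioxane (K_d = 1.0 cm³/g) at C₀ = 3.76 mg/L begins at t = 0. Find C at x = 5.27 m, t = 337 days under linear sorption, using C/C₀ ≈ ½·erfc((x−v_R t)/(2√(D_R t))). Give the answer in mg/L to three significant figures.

Retardation factor R = 1 + ρ_b·K_d/n = 1 + 1.51 × 1.0/0.21 = 8.190.
Sorption retards both mechanisms: v_R = v/R = 0.01832 m/day, D_R = D/R = 0.01746 m²/day.
v_R·t = 0.01832 × 337 = 6.17384 m; 2√(D_R t) = 4.851 m; argument = (5.27 − 6.17384)/4.851 = -0.1863.
C = C₀ × ½·erfc(-0.1863) = 3.76 × 0.6039 = 2.27 mg/L.

2.27 mg/L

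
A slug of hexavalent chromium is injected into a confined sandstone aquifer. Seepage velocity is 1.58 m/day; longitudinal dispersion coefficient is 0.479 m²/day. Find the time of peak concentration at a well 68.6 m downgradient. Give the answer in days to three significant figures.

43.2 days

For the 1D instantaneous-source solution, setting ∂C/∂t = 0 at fixed x gives v²t² + 2Dt − x² = 0, so t = (√(D² + v²x²) − D)/v².
√(D² + v²x²) = √(0.479² + 1.58² × 68.6²) = 108.4; v² = 2.4964.
t = (108.4 − 0.479)/2.4964 = 43.2 days (vs. the pure-advection estimate x/v = 43.4 d).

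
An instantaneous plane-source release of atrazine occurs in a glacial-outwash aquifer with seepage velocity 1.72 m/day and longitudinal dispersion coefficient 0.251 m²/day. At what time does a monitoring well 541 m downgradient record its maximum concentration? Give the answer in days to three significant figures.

314 days

For the 1D instantaneous-source solution, setting ∂C/∂t = 0 at fixed x gives v²t² + 2Dt − x² = 0, so t = (√(D² + v²x²) − D)/v².
√(D² + v²x²) = √(0.251² + 1.72² × 541²) = 930.5; v² = 2.9584.
t = (930.5 − 0.251)/2.9584 = 314 days (vs. the pure-advection estimate x/v = 315 d).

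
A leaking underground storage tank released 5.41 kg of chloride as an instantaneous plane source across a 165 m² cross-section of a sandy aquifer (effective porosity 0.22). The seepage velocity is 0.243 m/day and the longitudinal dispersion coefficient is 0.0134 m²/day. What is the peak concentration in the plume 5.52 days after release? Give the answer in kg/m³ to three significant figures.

The peak of an instantaneous 1D plume sits at x = vt; there the Gaussian factor is 1 and C_max = M/(n_e·A·√(4πDt)), where n_e·A is the pore area the mass is dissolved in.
√(4πDt) = √(4π × 0.0134 × 5.52) = 0.9641 m, so C_max = 5.41/(0.22 × 165 × 0.9641) = 0.155 kg/m³.

0.155 kg/m³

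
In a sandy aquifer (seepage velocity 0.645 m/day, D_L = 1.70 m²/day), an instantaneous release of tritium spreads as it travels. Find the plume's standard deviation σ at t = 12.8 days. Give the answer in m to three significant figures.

Dispersive spreading gives a Gaussian with σ² = 2Dt; advection only shifts the center.
σ = √(2 × 1.70 × 12.8) = 6.60 m.

6.60 m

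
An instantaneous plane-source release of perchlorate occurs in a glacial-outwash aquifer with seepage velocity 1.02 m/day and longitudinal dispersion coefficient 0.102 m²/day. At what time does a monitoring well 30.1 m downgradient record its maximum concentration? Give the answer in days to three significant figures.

29.4 days

For the 1D instantaneous-source solution, setting ∂C/∂t = 0 at fixed x gives v²t² + 2Dt − x² = 0, so t = (√(D² + v²x²) − D)/v².
√(D² + v²x²) = √(0.102² + 1.02² × 30.1²) = 30.70; v² = 1.0404.
t = (30.70 − 0.102)/1.0404 = 29.4 days (vs. the pure-advection estimate x/v = 29.5 d).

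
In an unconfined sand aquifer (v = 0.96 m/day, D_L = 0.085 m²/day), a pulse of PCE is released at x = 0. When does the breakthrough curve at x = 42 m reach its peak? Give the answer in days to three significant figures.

43.7 days

For the 1D instantaneous-source solution, setting ∂C/∂t = 0 at fixed x gives v²t² + 2Dt − x² = 0, so t = (√(D² + v²x²) − D)/v².
√(D² + v²x²) = √(0.085² + 0.96² × 42²) = 40.32; v² = 0.9216.
t = (40.32 − 0.085)/0.9216 = 43.7 days (vs. the pure-advection estimate x/v = 43.8 d).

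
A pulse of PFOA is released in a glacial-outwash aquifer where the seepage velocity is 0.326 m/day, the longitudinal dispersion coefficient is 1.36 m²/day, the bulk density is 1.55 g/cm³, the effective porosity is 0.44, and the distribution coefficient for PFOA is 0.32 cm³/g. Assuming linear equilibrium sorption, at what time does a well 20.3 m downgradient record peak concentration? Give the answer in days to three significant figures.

Retardation factor R = 1 + ρ_b·K_d/n = 1 + 1.55 × 0.32/0.44 = 2.127.
Sorption retards both mechanisms: v_R = v/R = 0.1533 m/day, D_R = D/R = 0.6394 m²/day.
Peak time from v_R²t² + 2D_R t − x² = 0: t = (√(D_R² + v_R²x²) − D_R)/v_R².
√(D_R² + v_R²x²) = √(0.6394² + 0.1533² × 20.3²) = 3.177; v_R² = 0.02350.
t = (3.177 − 0.6394)/0.02350 = 108 days.

108 days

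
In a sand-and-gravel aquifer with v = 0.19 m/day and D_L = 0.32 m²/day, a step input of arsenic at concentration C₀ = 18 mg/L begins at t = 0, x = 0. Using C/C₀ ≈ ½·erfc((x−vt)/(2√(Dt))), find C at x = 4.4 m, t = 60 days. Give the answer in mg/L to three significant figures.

15.7 mg/L

For a continuous step input, C/C₀ ≈ ½·erfc((x−vt)/(2√(Dt))).
vt = 0.19 × 60 = 11.4 m and 2√(Dt) = 2√(0.32 × 60) = 8.764 m.
Argument (x−vt)/(2√(Dt)) = (4.4 − 11.4)/8.764 = -0.7987; ½·erfc(-0.7987) = 0.8707.
C = 18 × 0.8707 = 15.7 mg/L.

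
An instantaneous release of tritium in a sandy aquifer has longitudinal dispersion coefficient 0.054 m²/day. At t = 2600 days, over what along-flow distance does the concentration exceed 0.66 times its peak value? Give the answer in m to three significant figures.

30.6 m

The plume is Gaussian with σ = √(2Dt) = √(2 × 0.054 × 2600) = 16.76 m.
C/C_peak = exp(−Δx²/(2σ²)) = 0.66 ⇒ Δx = σ·√(−2 ln 0.66) = 16.76 × 0.9116 = 15.28 m.
Width = 2Δx = 30.6 m.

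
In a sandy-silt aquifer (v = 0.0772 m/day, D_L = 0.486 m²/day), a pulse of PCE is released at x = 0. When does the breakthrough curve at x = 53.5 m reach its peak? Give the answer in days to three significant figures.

For the 1D instantaneous-source solution, setting ∂C/∂t = 0 at fixed x gives v²t² + 2Dt − x² = 0, so t = (√(D² + v²x²) − D)/v².
√(D² + v²x²) = √(0.486² + 0.0772² × 53.5²) = 4.159; v² = 0.00595984.
t = (4.159 − 0.486)/0.00595984 = 616 days (vs. the pure-advection estimate x/v = 693 d).

616 days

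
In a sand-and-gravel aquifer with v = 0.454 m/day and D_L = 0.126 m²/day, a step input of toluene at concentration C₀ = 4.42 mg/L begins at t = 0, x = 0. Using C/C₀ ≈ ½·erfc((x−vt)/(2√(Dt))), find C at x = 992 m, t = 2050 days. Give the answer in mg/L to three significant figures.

For a continuous step input, C/C₀ ≈ ½·erfc((x−vt)/(2√(Dt))).
vt = 0.454 × 2050 = 930.7 m and 2√(Dt) = 2√(0.126 × 2050) = 32.14 m.
Argument (x−vt)/(2√(Dt)) = (992 − 930.7)/32.14 = 1.907; ½·erfc(1.907) = 0.003499.
C = 4.42 × 0.003499 = 0.0155 mg/L.

0.0155 mg/L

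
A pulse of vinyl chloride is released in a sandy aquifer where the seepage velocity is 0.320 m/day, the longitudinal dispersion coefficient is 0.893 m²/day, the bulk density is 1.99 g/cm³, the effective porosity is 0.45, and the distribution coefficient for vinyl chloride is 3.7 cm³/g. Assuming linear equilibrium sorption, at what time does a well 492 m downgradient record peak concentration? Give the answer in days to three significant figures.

26500 days

Retardation factor R = 1 + ρ_b·K_d/n = 1 + 1.99 × 3.7/0.45 = 17.36.
Sorption retards both mechanisms: v_R = v/R = 0.01843 m/day, D_R = D/R = 0.05144 m²/day.
Peak time from v_R²t² + 2D_R t − x² = 0: t = (√(D_R² + v_R²x²) − D_R)/v_R².
√(D_R² + v_R²x²) = √(0.05144² + 0.01843² × 492²) = 9.068; v_R² = 0.0003397.
t = (9.068 − 0.05144)/0.0003397 = 26500 days.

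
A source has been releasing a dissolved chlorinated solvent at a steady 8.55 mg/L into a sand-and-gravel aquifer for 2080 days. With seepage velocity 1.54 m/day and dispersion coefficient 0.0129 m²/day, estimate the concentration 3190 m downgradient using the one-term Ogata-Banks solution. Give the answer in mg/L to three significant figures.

8.24 mg/L

For a continuous step input, C/C₀ ≈ ½·erfc((x−vt)/(2√(Dt))).
vt = 1.54 × 2080 = 3203.2 m and 2√(Dt) = 2√(0.0129 × 2080) = 10.36 m.
Argument (x−vt)/(2√(Dt)) = (3190 − 3203.2)/10.36 = -1.274; ½·erfc(-1.274) = 0.9642.
C = 8.55 × 0.9642 = 8.24 mg/L.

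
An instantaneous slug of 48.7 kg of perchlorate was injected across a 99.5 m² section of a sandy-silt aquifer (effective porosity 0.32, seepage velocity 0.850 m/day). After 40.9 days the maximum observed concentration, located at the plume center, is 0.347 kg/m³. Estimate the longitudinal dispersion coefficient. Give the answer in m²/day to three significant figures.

0.0378 m²/day

At the plume center C_max = M/(n_e·A·√(4πDt)), so D = M²/(4πt·(n_e·A·C_max)²).
n_e·A·C_max = 0.32 × 99.5 × 0.347 = 11.05 kg/m.
D = 48.7²/(4π × 40.9 × 11.05²) = 0.0378 m²/day.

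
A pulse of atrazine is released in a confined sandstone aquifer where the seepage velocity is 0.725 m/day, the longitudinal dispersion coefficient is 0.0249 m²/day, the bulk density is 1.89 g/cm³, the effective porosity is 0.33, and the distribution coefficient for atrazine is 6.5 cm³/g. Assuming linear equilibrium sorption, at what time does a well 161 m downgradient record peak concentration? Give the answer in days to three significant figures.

8490 days

Retardation factor R = 1 + ρ_b·K_d/n = 1 + 1.89 × 6.5/0.33 = 38.23.
Sorption retards both mechanisms: v_R = v/R = 0.01896 m/day, D_R = D/R = 0.0006513 m²/day.
Peak time from v_R²t² + 2D_R t − x² = 0: t = (√(D_R² + v_R²x²) − D_R)/v_R².
√(D_R² + v_R²x²) = √(0.0006513² + 0.01896² × 161²) = 3.053; v_R² = 0.0003595.
t = (3.053 − 0.0006513)/0.0003595 = 8490 days.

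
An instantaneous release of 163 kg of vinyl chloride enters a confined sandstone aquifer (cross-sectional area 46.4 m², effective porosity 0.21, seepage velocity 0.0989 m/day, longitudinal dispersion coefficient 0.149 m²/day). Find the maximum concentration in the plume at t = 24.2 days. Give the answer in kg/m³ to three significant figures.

The peak of an instantaneous 1D plume sits at x = vt; there the Gaussian factor is 1 and C_max = M/(n_e·A·√(4πDt)), where n_e·A is the pore area the mass is dissolved in.
√(4πDt) = √(4π × 0.149 × 24.2) = 6.731 m, so C_max = 163/(0.21 × 46.4 × 6.731) = 2.49 kg/m³.

2.49 kg/m³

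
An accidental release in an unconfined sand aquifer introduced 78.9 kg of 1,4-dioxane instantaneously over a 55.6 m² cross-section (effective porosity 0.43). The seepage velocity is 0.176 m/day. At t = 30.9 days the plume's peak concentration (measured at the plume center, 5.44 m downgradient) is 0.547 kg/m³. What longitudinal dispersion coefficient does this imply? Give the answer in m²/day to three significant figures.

At the plume center C_max = M/(n_e·A·√(4πDt)), so D = M²/(4πt·(n_e·A·C_max)²).
n_e·A·C_max = 0.43 × 55.6 × 0.547 = 13.08 kg/m.
D = 78.9²/(4π × 30.9 × 13.08²) = 0.0937 m²/day.

0.0937 m²/day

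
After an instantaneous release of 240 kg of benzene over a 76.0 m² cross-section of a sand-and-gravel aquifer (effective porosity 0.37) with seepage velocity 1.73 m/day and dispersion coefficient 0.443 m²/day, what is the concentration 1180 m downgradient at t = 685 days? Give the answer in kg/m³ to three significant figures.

0.135 kg/m³

For an instantaneous plane source, C(x,t) = M/(n_e·A·√(4πDt)) · exp(−(x−vt)²/(4Dt)), with n_e·A the pore (flow) area.
Plume center vt = 1.73 × 685 = 1185.05 m, so the well at 1180 m is 5.05 m upgradient of the peak.
√(4πDt) = 61.75 m, giving peak height M/(n_e·A·√(4πDt)) = 240/(0.37 × 76.0 × 61.75) = 0.1382 kg/m³.
(x−vt)²/(4Dt) = (-5.05)²/(4 × 0.443 × 685) = 0.02101; exp(−0.02101) = 0.9792.
C = 0.1382 × 0.9792 = 0.135 kg/m³.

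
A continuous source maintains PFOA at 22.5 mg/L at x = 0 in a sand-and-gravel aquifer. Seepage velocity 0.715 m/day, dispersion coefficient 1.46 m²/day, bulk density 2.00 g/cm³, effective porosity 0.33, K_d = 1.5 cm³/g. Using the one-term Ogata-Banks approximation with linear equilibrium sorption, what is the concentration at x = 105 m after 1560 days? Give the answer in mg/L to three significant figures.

Retardation factor R = 1 + ρ_b·K_d/n = 1 + 2.00 × 1.5/0.33 = 10.09.
Sorption retards both mechanisms: v_R = v/R = 0.07086 m/day, D_R = D/R = 0.1447 m²/day.
v_R·t = 0.07086 × 1560 = 110.5416 m; 2√(D_R t) = 30.05 m; argument = (105 − 110.5416)/30.05 = -0.1844.
C = C₀ × ½·erfc(-0.1844) = 22.5 × 0.6029 = 13.6 mg/L.

13.6 mg/L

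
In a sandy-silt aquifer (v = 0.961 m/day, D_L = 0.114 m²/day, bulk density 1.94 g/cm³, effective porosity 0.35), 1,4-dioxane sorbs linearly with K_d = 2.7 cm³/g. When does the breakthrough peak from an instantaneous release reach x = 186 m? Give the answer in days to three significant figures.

3090 days

Retardation factor R = 1 + ρ_b·K_d/n = 1 + 1.94 × 2.7/0.35 = 15.97.
Sorption retards both mechanisms: v_R = v/R = 0.06018 m/day, D_R = D/R = 0.007138 m²/day.
Peak time from v_R²t² + 2D_R t − x² = 0: t = (√(D_R² + v_R²x²) − D_R)/v_R².
√(D_R² + v_R²x²) = √(0.007138² + 0.06018² × 186²) = 11.19; v_R² = 0.003622.
t = (11.19 − 0.007138)/0.003622 = 3090 days.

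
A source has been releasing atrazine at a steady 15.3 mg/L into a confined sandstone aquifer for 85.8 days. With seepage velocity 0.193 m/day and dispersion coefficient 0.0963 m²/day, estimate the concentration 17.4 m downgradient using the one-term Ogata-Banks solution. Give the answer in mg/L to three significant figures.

6.40 mg/L

For a continuous step input, C/C₀ ≈ ½·erfc((x−vt)/(2√(Dt))).
vt = 0.193 × 85.8 = 16.5594 m and 2√(Dt) = 2√(0.0963 × 85.8) = 5.749 m.
Argument (x−vt)/(2√(Dt)) = (17.4 − 16.5594)/5.749 = 0.1462; ½·erfc(0.1462) = 0.4181.
C = 15.3 × 0.4181 = 6.40 mg/L.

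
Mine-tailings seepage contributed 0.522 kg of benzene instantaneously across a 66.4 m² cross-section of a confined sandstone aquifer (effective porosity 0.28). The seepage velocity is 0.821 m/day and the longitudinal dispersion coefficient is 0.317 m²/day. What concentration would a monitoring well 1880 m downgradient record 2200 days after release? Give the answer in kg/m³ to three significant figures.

For an instantaneous plane source, C(x,t) = M/(n_e·A·√(4πDt)) · exp(−(x−vt)²/(4Dt)), with n_e·A the pore (flow) area.
Plume center vt = 0.821 × 2200 = 1806.2 m, so the well at 1880 m is 73.8 m downgradient of the peak.
√(4πDt) = 93.62 m, giving peak height M/(n_e·A·√(4πDt)) = 0.522/(0.28 × 66.4 × 93.62) = 0.0002999 kg/m³.
(x−vt)²/(4Dt) = (73.8)²/(4 × 0.317 × 2200) = 1.952; exp(−1.952) = 0.1420.
C = 0.0002999 × 0.1420 = 4.26e-05 kg/m³.

4.26e-05 kg/m³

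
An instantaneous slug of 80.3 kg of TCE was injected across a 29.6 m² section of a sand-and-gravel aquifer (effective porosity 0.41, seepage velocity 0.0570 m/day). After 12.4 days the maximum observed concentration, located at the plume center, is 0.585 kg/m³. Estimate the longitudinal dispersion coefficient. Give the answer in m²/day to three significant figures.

At the plume center C_max = M/(n_e·A·√(4πDt)), so D = M²/(4πt·(n_e·A·C_max)²).
n_e·A·C_max = 0.41 × 29.6 × 0.585 = 7.100 kg/m.
D = 80.3²/(4π × 12.4 × 7.100²) = 0.821 m²/day.

0.821 m²/day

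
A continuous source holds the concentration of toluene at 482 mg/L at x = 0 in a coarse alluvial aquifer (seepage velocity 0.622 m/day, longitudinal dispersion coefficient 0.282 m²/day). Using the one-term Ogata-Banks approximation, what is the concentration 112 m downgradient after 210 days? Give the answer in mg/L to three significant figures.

461 mg/L

For a continuous step input, C/C₀ ≈ ½·erfc((x−vt)/(2√(Dt))).
vt = 0.622 × 210 = 130.62 m and 2√(Dt) = 2√(0.282 × 210) = 15.39 m.
Argument (x−vt)/(2√(Dt)) = (112 − 130.62)/15.39 = -1.210; ½·erfc(-1.210) = 0.9565.
C = 482 × 0.9565 = 461 mg/L.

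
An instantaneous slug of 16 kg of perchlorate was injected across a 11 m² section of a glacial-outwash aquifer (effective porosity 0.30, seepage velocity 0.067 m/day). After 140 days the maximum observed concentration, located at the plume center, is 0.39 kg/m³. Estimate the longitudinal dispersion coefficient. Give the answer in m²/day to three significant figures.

0.0879 m²/day

At the plume center C_max = M/(n_e·A·√(4πDt)), so D = M²/(4πt·(n_e·A·C_max)²).
n_e·A·C_max = 0.30 × 11 × 0.39 = 1.287 kg/m.
D = 16²/(4π × 140 × 1.287²) = 0.0879 m²/day.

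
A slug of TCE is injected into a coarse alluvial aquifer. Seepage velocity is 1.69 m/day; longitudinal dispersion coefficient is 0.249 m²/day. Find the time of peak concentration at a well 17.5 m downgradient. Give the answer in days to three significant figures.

10.3 days

For the 1D instantaneous-source solution, setting ∂C/∂t = 0 at fixed x gives v²t² + 2Dt − x² = 0, so t = (√(D² + v²x²) − D)/v².
√(D² + v²x²) = √(0.249² + 1.69² × 17.5²) = 29.58; v² = 2.8561.
t = (29.58 − 0.249)/2.8561 = 10.3 days (vs. the pure-advection estimate x/v = 10.4 d).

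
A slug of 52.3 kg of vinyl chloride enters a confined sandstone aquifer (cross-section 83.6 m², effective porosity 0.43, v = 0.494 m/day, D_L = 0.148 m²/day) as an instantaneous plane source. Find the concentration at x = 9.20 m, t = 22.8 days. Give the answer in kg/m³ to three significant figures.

For an instantaneous plane source, C(x,t) = M/(n_e·A·√(4πDt)) · exp(−(x−vt)²/(4Dt)), with n_e·A the pore (flow) area.
Plume center vt = 0.494 × 22.8 = 11.2632 m, so the well at 9.20 m is 2.0632 m upgradient of the peak.
√(4πDt) = 6.512 m, giving peak height M/(n_e·A·√(4πDt)) = 52.3/(0.43 × 83.6 × 6.512) = 0.2234 kg/m³.
(x−vt)²/(4Dt) = (-2.0632)²/(4 × 0.148 × 22.8) = 0.3154; exp(−0.3154) = 0.7295.
C = 0.2234 × 0.7295 = 0.163 kg/m³.

0.163 kg/m³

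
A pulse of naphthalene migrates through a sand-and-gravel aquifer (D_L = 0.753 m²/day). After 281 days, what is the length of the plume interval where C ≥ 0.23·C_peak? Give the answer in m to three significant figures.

70.5 m

The plume is Gaussian with σ = √(2Dt) = √(2 × 0.753 × 281) = 20.57 m.
C/C_peak = exp(−Δx²/(2σ²)) = 0.23 ⇒ Δx = σ·√(−2 ln 0.23) = 20.57 × 1.714 = 35.26 m.
Width = 2Δx = 70.5 m.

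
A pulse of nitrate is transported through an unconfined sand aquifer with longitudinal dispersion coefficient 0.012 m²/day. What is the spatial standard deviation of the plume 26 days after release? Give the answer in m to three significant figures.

Dispersive spreading gives a Gaussian with σ² = 2Dt; advection only shifts the center.
σ = √(2 × 0.012 × 26) = 0.790 m.

0.790 m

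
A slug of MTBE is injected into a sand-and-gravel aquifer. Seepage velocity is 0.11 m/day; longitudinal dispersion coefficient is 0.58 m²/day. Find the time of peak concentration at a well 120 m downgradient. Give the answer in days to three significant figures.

For the 1D instantaneous-source solution, setting ∂C/∂t = 0 at fixed x gives v²t² + 2Dt − x² = 0, so t = (√(D² + v²x²) − D)/v².
√(D² + v²x²) = √(0.58² + 0.11² × 120²) = 13.21; v² = 0.0121.
t = (13.21 − 0.58)/0.0121 = 1040 days (vs. the pure-advection estimate x/v = 1090 d).

1040 days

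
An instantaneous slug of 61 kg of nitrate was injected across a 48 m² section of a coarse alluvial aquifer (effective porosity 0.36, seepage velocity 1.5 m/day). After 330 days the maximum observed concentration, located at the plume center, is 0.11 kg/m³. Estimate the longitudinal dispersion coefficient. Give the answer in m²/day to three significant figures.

At the plume center C_max = M/(n_e·A·√(4πDt)), so D = M²/(4πt·(n_e·A·C_max)²).
n_e·A·C_max = 0.36 × 48 × 0.11 = 1.901 kg/m.
D = 61²/(4π × 330 × 1.901²) = 0.248 m²/day.

0.248 m²/day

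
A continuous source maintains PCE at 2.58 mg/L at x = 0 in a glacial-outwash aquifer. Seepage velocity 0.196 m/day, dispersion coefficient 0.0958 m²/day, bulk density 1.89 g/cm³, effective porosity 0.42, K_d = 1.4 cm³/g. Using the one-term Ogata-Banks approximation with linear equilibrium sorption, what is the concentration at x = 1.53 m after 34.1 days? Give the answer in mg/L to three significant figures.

0.666 mg/L

Retardation factor R = 1 + ρ_b·K_d/n = 1 + 1.89 × 1.4/0.42 = 7.300.
Sorption retards both mechanisms: v_R = v/R = 0.02685 m/day, D_R = D/R = 0.01312 m²/day.
v_R·t = 0.02685 × 34.1 = 0.915585 m; 2√(D_R t) = 1.338 m; argument = (1.53 − 0.915585)/1.338 = 0.4592.
C = C₀ × ½·erfc(0.4592) = 2.58 × 0.2580 = 0.666 mg/L.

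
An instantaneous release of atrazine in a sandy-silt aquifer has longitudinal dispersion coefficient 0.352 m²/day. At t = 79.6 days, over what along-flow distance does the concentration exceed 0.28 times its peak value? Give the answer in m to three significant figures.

23.9 m

The plume is Gaussian with σ = √(2Dt) = √(2 × 0.352 × 79.6) = 7.486 m.
C/C_peak = exp(−Δx²/(2σ²)) = 0.28 ⇒ Δx = σ·√(−2 ln 0.28) = 7.486 × 1.596 = 11.95 m.
Width = 2Δx = 23.9 m.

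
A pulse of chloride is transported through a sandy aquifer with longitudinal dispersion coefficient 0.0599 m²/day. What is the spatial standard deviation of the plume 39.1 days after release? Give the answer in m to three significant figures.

2.16 m

Dispersive spreading gives a Gaussian with σ² = 2Dt; advection only shifts the center.
σ = √(2 × 0.0599 × 39.1) = 2.16 m.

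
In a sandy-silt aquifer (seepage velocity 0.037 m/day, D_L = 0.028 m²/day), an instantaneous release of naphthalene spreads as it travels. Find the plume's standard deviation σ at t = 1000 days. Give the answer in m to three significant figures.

7.48 m

Dispersive spreading gives a Gaussian with σ² = 2Dt; advection only shifts the center.
σ = √(2 × 0.028 × 1000) = 7.48 m.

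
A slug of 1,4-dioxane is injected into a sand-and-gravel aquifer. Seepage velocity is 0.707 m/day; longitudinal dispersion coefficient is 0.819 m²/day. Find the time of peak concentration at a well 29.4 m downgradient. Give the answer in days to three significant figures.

For the 1D instantaneous-source solution, setting ∂C/∂t = 0 at fixed x gives v²t² + 2Dt − x² = 0, so t = (√(D² + v²x²) − D)/v².
√(D² + v²x²) = √(0.819² + 0.707² × 29.4²) = 20.80; v² = 0.499849.
t = (20.80 − 0.819)/0.499849 = 40.0 days (vs. the pure-advection estimate x/v = 41.6 d).

40.0 days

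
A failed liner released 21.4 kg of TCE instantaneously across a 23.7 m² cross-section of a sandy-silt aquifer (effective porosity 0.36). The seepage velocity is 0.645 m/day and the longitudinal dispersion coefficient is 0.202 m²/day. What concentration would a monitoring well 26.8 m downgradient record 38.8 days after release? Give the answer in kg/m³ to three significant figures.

0.229 kg/m³

For an instantaneous plane source, C(x,t) = M/(n_e·A·√(4πDt)) · exp(−(x−vt)²/(4Dt)), with n_e·A the pore (flow) area.
Plume center vt = 0.645 × 38.8 = 25.026 m, so the well at 26.8 m is 1.774 m downgradient of the peak.
√(4πDt) = 9.924 m, giving peak height M/(n_e·A·√(4πDt)) = 21.4/(0.36 × 23.7 × 9.924) = 0.2527 kg/m³.
(x−vt)²/(4Dt) = (1.774)²/(4 × 0.202 × 38.8) = 0.1004; exp(−0.1004) = 0.9045.
C = 0.2527 × 0.9045 = 0.229 kg/m³.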